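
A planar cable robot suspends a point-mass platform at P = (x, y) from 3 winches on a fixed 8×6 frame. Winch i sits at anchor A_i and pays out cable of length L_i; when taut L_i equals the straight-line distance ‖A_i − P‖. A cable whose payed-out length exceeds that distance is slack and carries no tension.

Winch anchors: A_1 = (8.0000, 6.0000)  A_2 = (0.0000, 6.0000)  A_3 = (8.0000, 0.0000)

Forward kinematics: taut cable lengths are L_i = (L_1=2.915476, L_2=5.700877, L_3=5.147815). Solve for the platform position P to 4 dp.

each cable: (A_i−P)·(A_i−P) = L_i²; let k_i = ‖A_i‖²−L_i²
k_1 = 64.0000+36.0000−8.5000 = 91.5000
row 1: 16.0000x + 0.0000y = 88.0000  (k_2=3.5000)
row 2: 0.0000x + 12.0000y = 54.0000  (k_3=37.5000)
Cramer on rows 1–2 → x = 5.5000, y = 4.5000

(5.5000, 4.5000)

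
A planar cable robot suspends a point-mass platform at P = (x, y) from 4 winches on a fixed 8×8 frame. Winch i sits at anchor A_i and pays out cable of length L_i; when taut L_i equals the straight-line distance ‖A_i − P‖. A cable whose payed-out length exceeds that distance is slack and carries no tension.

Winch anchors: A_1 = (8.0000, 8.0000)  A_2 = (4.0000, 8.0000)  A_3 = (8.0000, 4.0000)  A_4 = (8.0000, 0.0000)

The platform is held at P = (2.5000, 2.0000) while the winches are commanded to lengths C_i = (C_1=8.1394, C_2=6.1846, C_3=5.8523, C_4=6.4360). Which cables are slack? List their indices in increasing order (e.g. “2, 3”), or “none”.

cable 1: √((5.5000)²+(6.0000)²)=8.1394, C_1=8.1394: taut
cable 2: √((1.5000)²+(6.0000)²)=6.1847, C_2=6.1846: taut
cable 3: √((5.5000)²+(2.0000)²)=5.8523, C_3=5.8523: taut
cable 4: √((5.5000)²+(-2.0000)²)=5.8523, C_4=6.4360: slack

4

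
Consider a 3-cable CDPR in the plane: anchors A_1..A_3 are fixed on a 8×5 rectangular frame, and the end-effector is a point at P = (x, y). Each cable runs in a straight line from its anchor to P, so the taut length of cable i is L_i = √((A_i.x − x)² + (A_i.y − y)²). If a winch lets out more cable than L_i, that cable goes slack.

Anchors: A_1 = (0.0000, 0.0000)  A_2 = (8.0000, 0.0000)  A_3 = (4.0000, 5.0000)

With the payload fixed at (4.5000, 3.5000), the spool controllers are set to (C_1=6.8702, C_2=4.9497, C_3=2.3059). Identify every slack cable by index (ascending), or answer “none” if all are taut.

1, 3

cable 1: L_1 = ‖A_1−P‖ = 5.7009;  C_1 = 6.8702 → slack
cable 2: L_2 = ‖A_2−P‖ = 4.9497;  C_2 = 4.9497 → taut
cable 3: L_3 = ‖A_3−P‖ = 1.5811;  C_3 = 2.3059 → slack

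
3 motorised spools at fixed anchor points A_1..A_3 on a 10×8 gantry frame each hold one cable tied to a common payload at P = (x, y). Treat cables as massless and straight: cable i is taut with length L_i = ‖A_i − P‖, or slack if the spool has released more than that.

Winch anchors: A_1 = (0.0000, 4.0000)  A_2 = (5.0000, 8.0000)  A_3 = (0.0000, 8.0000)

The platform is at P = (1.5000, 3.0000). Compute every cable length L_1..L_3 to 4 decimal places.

(1.8028, 6.1033, 5.2202)

cable 1: Δx=-1.5000, Δy=1.0000; L_1 = √(Δx²+Δy²) = 1.8028
cable 2: Δx=3.5000, Δy=5.0000; L_2 = √(Δx²+Δy²) = 6.1033
cable 3: Δx=-1.5000, Δy=5.0000; L_3 = √(Δx²+Δy²) = 5.2202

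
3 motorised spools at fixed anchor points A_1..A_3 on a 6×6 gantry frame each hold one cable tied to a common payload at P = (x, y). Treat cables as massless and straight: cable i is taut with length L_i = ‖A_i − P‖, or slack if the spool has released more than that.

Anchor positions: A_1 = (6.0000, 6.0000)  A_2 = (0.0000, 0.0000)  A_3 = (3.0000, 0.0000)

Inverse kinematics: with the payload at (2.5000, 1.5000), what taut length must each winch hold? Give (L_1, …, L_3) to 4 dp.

L_1 = √((6.0000−2.5000)² + (6.0000−1.5000)²) = 5.7009
L_2 = √((0.0000−2.5000)² + (0.0000−1.5000)²) = 2.9155
L_3 = √((3.0000−2.5000)² + (0.0000−1.5000)²) = 1.5811

(5.7009, 2.9155, 1.5811)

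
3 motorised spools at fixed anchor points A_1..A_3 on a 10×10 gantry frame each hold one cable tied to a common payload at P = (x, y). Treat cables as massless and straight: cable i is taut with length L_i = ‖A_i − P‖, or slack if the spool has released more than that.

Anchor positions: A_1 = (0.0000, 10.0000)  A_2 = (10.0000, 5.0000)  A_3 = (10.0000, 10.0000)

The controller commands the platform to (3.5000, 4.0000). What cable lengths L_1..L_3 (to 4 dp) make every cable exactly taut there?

(6.9462, 6.5765, 8.8459)

L_1 = √((0.0000−3.5000)² + (10.0000−4.0000)²) = 6.9462
L_2 = √((10.0000−3.5000)² + (5.0000−4.0000)²) = 6.5765
L_3 = √((10.0000−3.5000)² + (10.0000−4.0000)²) = 8.8459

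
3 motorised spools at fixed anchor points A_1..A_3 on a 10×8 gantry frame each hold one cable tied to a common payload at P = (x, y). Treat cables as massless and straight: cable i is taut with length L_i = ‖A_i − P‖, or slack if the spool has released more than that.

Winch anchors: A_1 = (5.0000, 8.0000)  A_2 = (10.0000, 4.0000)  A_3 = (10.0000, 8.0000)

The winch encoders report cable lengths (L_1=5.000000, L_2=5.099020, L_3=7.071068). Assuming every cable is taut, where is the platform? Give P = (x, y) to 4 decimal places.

each cable: (A_i−P)·(A_i−P) = L_i²; let q_i = ‖A_i‖²−L_i²
q_1 = 25.0000+64.0000−25.0000 = 64.0000
row 1: -10.0000x + 8.0000y = -26.0000  (q_2=90.0000)
row 2: -10.0000x + 0.0000y = -50.0000  (q_3=114.0000)
Cramer on rows 1–2 → x = 5.0000, y = 3.0000

(5.0000, 3.0000)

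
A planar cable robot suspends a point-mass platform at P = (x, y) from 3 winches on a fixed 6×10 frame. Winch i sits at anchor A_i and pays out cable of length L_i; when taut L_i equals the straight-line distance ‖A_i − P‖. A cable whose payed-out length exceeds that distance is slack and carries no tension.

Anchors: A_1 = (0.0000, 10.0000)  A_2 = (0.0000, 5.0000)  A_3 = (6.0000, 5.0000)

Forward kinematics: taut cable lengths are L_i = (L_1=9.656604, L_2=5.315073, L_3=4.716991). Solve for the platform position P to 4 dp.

(3.5000, 1.0000)

circle eqns → linear via eq_j − eq_1; set k_j = A_j·A_j − L_j²
k_1 = 0.0000+100.0000−93.2500 = 6.7500
0.0000·x + 10.0000·y = k_1−k_2 = 10.0000
-12.0000·x + 10.0000·y = k_1−k_3 = -32.0000
solve first two rows → x=3.5000, y=1.0000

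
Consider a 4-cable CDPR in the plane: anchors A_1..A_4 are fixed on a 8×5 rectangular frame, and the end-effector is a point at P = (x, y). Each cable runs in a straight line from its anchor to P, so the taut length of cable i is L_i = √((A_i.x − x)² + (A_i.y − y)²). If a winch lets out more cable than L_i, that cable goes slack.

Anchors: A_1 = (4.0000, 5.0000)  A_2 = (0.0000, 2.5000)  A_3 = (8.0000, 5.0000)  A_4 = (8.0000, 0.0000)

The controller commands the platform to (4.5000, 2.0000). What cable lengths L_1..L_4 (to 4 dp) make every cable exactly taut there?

(3.0414, 4.5277, 4.6098, 4.0311)

cable 1: Δx=-0.5000, Δy=3.0000; L_1 = √(Δx²+Δy²) = 3.0414
cable 2: Δx=-4.5000, Δy=0.5000; L_2 = √(Δx²+Δy²) = 4.5277
cable 3: Δx=3.5000, Δy=3.0000; L_3 = √(Δx²+Δy²) = 4.6098
cable 4: Δx=3.5000, Δy=-2.0000; L_4 = √(Δx²+Δy²) = 4.0311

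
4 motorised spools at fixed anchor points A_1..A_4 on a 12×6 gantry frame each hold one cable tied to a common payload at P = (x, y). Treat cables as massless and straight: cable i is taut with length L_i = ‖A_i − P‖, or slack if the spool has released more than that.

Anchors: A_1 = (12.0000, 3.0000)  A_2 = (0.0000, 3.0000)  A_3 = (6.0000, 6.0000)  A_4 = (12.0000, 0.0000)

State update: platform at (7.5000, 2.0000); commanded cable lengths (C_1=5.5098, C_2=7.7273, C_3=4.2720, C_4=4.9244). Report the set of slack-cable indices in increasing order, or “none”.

cable 1: L_1 = ‖A_1−P‖ = 4.6098;  C_1 = 5.5098 → slack
cable 2: L_2 = ‖A_2−P‖ = 7.5664;  C_2 = 7.7273 → slack
cable 3: L_3 = ‖A_3−P‖ = 4.2720;  C_3 = 4.2720 → taut
cable 4: L_4 = ‖A_4−P‖ = 4.9244;  C_4 = 4.9244 → taut

1, 2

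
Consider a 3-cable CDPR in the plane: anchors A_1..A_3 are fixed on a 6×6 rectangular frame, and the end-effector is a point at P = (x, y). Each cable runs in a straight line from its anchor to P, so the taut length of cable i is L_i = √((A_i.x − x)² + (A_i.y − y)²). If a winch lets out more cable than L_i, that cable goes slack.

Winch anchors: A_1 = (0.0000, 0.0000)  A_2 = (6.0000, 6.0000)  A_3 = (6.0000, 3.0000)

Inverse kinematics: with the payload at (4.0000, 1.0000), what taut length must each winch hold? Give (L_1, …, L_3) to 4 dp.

L_1: Δ = A_1−P = (-4.0000, -1.0000) → ‖Δ‖ = √17.0000 = 4.1231
L_2: Δ = A_2−P = (2.0000, 5.0000) → ‖Δ‖ = √29.0000 = 5.3852
L_3: Δ = A_3−P = (2.0000, 2.0000) → ‖Δ‖ = √8.0000 = 2.8284

(4.1231, 5.3852, 2.8284)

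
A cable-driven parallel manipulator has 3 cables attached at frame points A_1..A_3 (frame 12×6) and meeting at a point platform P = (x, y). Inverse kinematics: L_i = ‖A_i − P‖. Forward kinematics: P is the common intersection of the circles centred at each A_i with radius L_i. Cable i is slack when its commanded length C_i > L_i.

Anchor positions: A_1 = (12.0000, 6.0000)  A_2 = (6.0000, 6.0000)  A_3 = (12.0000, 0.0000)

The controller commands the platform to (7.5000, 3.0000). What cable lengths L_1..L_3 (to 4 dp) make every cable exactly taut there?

(5.4083, 3.3541, 5.4083)

cable 1: Δx=4.5000, Δy=3.0000; L_1 = √(Δx²+Δy²) = 5.4083
cable 2: Δx=-1.5000, Δy=3.0000; L_2 = √(Δx²+Δy²) = 3.3541
cable 3: Δx=4.5000, Δy=-3.0000; L_3 = √(Δx²+Δy²) = 5.4083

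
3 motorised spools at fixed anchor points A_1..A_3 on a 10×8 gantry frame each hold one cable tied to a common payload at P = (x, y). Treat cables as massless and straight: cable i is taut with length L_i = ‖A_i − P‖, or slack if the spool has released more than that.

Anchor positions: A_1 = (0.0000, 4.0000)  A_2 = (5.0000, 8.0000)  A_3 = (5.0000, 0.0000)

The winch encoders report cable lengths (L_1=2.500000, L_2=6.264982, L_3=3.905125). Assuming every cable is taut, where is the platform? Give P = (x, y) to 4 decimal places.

expand ‖A_i−P‖²=L_i² and subtract eq 1 (c_i ≔ ‖A_i‖²−L_i²)
c_1 = 0.0000+16.0000−6.2500 = 9.7500
eq1−eq2 → [-10.0000  -8.0000]·P = -40.0000
eq1−eq3 → [-10.0000  8.0000]·P = 0.0000
2×2 solve → P = (2.0000, 2.5000)

(2.0000, 2.5000)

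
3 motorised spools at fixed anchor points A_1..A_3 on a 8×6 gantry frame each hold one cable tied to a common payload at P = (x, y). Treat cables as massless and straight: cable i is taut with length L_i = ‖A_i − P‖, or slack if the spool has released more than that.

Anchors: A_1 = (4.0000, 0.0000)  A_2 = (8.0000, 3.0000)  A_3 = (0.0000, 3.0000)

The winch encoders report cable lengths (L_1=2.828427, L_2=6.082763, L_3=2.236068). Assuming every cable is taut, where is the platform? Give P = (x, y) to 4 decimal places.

each cable: (A_i−P)·(A_i−P) = L_i²; let k_i = ‖A_i‖²−L_i²
k_1 = 16.0000+0.0000−8.0000 = 8.0000
row 1: -8.0000x − 6.0000y = -28.0000  (k_2=36.0000)
row 2: 8.0000x − 6.0000y = 4.0000  (k_3=4.0000)
Cramer on rows 1–2 → x = 2.0000, y = 2.0000

(2.0000, 2.0000)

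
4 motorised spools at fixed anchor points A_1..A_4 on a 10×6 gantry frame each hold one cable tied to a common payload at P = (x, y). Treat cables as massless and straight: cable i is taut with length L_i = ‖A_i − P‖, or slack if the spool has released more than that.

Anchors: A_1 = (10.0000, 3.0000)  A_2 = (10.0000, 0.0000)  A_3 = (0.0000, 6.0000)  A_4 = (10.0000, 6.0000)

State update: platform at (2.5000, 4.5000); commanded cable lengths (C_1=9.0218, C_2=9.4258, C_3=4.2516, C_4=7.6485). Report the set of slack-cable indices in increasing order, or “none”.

cable 1: √((7.5000)²+(-1.5000)²)=7.6485, C_1=9.0218: slack
cable 2: √((7.5000)²+(-4.5000)²)=8.7464, C_2=9.4258: slack
cable 3: √((-2.5000)²+(1.5000)²)=2.9155, C_3=4.2516: slack
cable 4: √((7.5000)²+(1.5000)²)=7.6485, C_4=7.6485: taut

1, 2, 3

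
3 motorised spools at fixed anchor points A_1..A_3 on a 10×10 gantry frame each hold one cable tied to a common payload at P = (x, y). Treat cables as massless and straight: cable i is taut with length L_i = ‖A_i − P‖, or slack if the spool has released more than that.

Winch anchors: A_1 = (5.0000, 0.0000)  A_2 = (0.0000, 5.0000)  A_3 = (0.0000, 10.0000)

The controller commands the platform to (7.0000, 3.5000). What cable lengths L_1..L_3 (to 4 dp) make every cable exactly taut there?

(4.0311, 7.1589, 9.5525)

cable 1: Δx=-2.0000, Δy=-3.5000; L_1 = √(Δx²+Δy²) = 4.0311
cable 2: Δx=-7.0000, Δy=1.5000; L_2 = √(Δx²+Δy²) = 7.1589
cable 3: Δx=-7.0000, Δy=6.5000; L_3 = √(Δx²+Δy²) = 9.5525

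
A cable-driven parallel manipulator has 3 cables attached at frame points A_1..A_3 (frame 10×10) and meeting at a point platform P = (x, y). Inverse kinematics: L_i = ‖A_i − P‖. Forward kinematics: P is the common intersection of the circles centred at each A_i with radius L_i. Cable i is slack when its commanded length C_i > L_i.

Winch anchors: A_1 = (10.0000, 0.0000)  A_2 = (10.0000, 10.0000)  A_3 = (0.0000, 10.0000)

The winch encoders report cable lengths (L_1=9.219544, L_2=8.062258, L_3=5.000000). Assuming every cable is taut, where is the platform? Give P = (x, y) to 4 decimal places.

(3.0000, 6.0000)

expand ‖A_i−P‖²=L_i² and subtract eq 1 (c_i ≔ ‖A_i‖²−L_i²)
c_1 = 100.0000+0.0000−85.0000 = 15.0000
eq1−eq2 → [0.0000  -20.0000]·P = -120.0000
eq1−eq3 → [20.0000  -20.0000]·P = -60.0000
2×2 solve → P = (3.0000, 6.0000)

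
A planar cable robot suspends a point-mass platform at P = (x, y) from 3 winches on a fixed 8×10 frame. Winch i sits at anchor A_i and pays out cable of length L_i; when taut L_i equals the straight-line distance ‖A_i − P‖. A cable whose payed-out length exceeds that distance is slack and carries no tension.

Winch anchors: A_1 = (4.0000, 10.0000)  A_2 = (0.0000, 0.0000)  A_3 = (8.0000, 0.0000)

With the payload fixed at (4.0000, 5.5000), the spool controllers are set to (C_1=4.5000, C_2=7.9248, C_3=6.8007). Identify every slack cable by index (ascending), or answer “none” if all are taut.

2

i=1: geometric 4.5000 vs commanded 4.5000 ⇒ taut
i=2: geometric 6.8007 vs commanded 7.9248 ⇒ slack
i=3: geometric 6.8007 vs commanded 6.8007 ⇒ taut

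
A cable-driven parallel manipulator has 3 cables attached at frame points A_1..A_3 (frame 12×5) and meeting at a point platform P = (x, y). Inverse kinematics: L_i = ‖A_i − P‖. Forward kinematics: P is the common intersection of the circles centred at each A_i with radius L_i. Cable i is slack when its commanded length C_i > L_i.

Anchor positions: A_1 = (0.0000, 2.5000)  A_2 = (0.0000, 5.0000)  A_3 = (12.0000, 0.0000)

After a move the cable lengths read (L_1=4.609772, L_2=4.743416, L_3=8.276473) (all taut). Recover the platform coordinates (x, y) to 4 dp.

(4.5000, 3.5000)

circle eqns → linear via eq_j − eq_1; set q_j = A_j·A_j − L_j²
q_1 = 0.0000+6.2500−21.2500 = -15.0000
0.0000·x − 5.0000·y = q_1−q_2 = -17.5000
-24.0000·x + 5.0000·y = q_1−q_3 = -90.5000
solve first two rows → x=4.5000, y=3.5000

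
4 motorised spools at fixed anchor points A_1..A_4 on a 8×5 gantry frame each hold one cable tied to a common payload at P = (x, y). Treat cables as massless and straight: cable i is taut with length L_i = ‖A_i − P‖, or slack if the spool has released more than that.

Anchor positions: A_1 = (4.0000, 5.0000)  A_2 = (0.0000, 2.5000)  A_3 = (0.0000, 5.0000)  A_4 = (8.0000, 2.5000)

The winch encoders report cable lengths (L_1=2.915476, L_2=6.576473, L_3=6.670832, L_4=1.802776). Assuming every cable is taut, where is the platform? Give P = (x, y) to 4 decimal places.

circle eqns → linear via eq_j − eq_1; set k_j = A_j·A_j − L_j²
k_1 = 16.0000+25.0000−8.5000 = 32.5000
8.0000·x + 5.0000·y = k_1−k_2 = 69.5000
8.0000·x + 0.0000·y = k_1−k_3 = 52.0000
-8.0000·x + 5.0000·y = k_1−k_4 = -34.5000
solve first two rows → x=6.5000, y=3.5000
check cable 4: ‖A_4−P‖² = 3.2500 ≈ L_4² = 3.2500 ✓

(6.5000, 3.5000)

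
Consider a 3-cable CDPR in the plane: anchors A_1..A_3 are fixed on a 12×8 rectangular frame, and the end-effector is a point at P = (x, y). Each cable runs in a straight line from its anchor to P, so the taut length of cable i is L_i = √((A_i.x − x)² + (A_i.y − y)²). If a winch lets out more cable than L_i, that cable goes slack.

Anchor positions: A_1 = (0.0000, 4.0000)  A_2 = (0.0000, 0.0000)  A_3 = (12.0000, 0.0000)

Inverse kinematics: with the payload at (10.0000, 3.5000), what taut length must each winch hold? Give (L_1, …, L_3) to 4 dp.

L_1: Δ = A_1−P = (-10.0000, 0.5000) → ‖Δ‖ = √100.2500 = 10.0125
L_2: Δ = A_2−P = (-10.0000, -3.5000) → ‖Δ‖ = √112.2500 = 10.5948
L_3: Δ = A_3−P = (2.0000, -3.5000) → ‖Δ‖ = √16.2500 = 4.0311

(10.0125, 10.5948, 4.0311)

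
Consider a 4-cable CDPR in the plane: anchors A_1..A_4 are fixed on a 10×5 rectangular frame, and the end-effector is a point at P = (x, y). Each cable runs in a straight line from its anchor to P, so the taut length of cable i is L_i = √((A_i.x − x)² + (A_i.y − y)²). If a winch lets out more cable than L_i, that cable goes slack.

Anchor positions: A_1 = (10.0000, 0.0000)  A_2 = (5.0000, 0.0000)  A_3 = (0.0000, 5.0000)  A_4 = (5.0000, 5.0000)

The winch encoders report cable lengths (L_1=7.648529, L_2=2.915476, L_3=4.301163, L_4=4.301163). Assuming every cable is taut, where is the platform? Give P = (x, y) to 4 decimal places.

circle eqns → linear via eq_j − eq_1; set q_j = A_j·A_j − L_j²
q_1 = 100.0000+0.0000−58.5000 = 41.5000
10.0000·x + 0.0000·y = q_1−q_2 = 25.0000
20.0000·x − 10.0000·y = q_1−q_3 = 35.0000
10.0000·x − 10.0000·y = q_1−q_4 = 10.0000
solve first two rows → x=2.5000, y=1.5000
check cable 4: ‖A_4−P‖² = 18.5000 ≈ L_4² = 18.5000 ✓

(2.5000, 1.5000)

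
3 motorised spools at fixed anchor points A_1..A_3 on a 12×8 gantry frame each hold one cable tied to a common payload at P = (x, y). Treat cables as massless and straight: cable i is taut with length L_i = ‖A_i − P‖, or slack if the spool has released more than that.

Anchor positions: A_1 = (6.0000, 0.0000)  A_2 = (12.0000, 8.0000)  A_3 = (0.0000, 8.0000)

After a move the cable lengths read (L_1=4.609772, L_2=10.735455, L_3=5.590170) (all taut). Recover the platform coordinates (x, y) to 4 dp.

each cable: (A_i−P)·(A_i−P) = L_i²; let q_i = ‖A_i‖²−L_i²
q_1 = 36.0000+0.0000−21.2500 = 14.7500
row 1: -12.0000x − 16.0000y = -78.0000  (q_2=92.7500)
row 2: 12.0000x − 16.0000y = -18.0000  (q_3=32.7500)
Cramer on rows 1–2 → x = 2.5000, y = 3.0000

(2.5000, 3.0000)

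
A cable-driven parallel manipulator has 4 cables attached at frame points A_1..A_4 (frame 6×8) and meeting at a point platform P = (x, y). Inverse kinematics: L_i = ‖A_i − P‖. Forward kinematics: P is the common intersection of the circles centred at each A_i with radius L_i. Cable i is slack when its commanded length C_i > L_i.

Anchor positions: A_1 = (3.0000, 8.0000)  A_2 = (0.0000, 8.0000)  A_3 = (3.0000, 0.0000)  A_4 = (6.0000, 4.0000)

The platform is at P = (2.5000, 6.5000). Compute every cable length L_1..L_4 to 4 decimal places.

(1.5811, 2.9155, 6.5192, 4.3012)

L_1: Δ = A_1−P = (0.5000, 1.5000) → ‖Δ‖ = √2.5000 = 1.5811
L_2: Δ = A_2−P = (-2.5000, 1.5000) → ‖Δ‖ = √8.5000 = 2.9155
L_3: Δ = A_3−P = (0.5000, -6.5000) → ‖Δ‖ = √42.5000 = 6.5192
L_4: Δ = A_4−P = (3.5000, -2.5000) → ‖Δ‖ = √18.5000 = 4.3012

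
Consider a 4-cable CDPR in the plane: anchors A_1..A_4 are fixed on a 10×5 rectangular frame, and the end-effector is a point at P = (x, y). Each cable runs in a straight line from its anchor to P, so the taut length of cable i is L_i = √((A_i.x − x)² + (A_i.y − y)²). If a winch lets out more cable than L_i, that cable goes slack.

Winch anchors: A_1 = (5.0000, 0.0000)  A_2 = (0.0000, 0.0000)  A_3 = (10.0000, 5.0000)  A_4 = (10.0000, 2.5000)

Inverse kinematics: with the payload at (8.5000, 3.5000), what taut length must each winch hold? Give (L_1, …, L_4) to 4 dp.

(4.9497, 9.1924, 2.1213, 1.8028)

L_1: Δ = A_1−P = (-3.5000, -3.5000) → ‖Δ‖ = √24.5000 = 4.9497
L_2: Δ = A_2−P = (-8.5000, -3.5000) → ‖Δ‖ = √84.5000 = 9.1924
L_3: Δ = A_3−P = (1.5000, 1.5000) → ‖Δ‖ = √4.5000 = 2.1213
L_4: Δ = A_4−P = (1.5000, -1.0000) → ‖Δ‖ = √3.2500 = 1.8028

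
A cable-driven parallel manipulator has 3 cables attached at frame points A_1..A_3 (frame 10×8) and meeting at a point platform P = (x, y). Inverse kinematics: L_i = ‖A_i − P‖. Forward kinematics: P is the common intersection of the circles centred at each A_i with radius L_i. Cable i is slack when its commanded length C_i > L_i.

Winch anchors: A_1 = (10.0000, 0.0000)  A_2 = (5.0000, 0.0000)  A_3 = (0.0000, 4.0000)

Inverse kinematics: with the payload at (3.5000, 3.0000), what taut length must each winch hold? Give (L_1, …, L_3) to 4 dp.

cable 1: Δx=6.5000, Δy=-3.0000; L_1 = √(Δx²+Δy²) = 7.1589
cable 2: Δx=1.5000, Δy=-3.0000; L_2 = √(Δx²+Δy²) = 3.3541
cable 3: Δx=-3.5000, Δy=1.0000; L_3 = √(Δx²+Δy²) = 3.6401

(7.1589, 3.3541, 3.6401)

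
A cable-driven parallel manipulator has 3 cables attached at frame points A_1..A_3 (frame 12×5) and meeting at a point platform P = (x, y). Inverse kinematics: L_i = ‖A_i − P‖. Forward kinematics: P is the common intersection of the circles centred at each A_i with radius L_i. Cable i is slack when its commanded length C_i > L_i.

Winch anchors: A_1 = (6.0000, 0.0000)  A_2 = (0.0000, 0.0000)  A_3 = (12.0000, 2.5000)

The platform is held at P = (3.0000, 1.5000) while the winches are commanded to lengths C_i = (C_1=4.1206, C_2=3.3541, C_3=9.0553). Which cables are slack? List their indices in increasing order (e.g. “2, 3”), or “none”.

1

cable 1: √((3.0000)²+(-1.5000)²)=3.3541, C_1=4.1206: slack
cable 2: √((-3.0000)²+(-1.5000)²)=3.3541, C_2=3.3541: taut
cable 3: √((9.0000)²+(1.0000)²)=9.0554, C_3=9.0553: taut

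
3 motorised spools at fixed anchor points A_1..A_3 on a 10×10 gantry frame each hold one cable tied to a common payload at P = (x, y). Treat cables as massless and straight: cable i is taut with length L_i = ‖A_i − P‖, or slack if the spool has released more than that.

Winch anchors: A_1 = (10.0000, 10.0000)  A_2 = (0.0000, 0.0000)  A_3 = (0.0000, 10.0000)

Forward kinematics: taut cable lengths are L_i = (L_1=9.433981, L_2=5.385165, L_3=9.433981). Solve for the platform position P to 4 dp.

(5.0000, 2.0000)

circle eqns → linear via eq_j − eq_1; set c_j = A_j·A_j − L_j²
c_1 = 100.0000+100.0000−89.0000 = 111.0000
20.0000·x + 20.0000·y = c_1−c_2 = 140.0000
20.0000·x + 0.0000·y = c_1−c_3 = 100.0000
solve first two rows → x=5.0000, y=2.0000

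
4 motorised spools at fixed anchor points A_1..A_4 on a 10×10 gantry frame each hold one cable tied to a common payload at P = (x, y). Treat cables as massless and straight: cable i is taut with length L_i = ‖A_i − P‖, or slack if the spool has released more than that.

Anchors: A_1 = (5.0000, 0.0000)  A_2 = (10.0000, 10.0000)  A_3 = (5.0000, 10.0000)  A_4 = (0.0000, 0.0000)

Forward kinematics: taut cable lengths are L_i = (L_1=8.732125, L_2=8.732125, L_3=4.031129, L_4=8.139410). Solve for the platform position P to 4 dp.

(1.5000, 8.0000)

circle eqns → linear via eq_j − eq_1; set c_j = A_j·A_j − L_j²
c_1 = 25.0000+0.0000−76.2500 = -51.2500
-10.0000·x − 20.0000·y = c_1−c_2 = -175.0000
0.0000·x − 20.0000·y = c_1−c_3 = -160.0000
10.0000·x + 0.0000·y = c_1−c_4 = 15.0000
solve first two rows → x=1.5000, y=8.0000
check cable 4: ‖A_4−P‖² = 66.2500 ≈ L_4² = 66.2500 ✓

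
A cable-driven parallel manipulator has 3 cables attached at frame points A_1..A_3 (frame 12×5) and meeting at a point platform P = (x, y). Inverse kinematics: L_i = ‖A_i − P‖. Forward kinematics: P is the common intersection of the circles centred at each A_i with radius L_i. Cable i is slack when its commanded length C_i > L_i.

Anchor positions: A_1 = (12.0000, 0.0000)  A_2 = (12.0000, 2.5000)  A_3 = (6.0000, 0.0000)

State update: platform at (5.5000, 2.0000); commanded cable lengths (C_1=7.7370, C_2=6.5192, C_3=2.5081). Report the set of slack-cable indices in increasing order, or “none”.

cable 1: √((6.5000)²+(-2.0000)²)=6.8007, C_1=7.7370: slack
cable 2: √((6.5000)²+(0.5000)²)=6.5192, C_2=6.5192: taut
cable 3: √((0.5000)²+(-2.0000)²)=2.0616, C_3=2.5081: slack

1, 3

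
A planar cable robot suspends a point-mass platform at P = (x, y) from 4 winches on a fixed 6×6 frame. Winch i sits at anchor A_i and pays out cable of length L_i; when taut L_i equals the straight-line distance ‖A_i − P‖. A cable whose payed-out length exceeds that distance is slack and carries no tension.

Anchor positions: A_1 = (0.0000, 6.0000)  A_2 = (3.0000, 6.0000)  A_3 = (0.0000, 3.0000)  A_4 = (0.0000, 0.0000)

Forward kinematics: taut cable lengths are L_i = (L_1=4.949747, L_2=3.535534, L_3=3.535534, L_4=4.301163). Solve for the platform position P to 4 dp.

(3.5000, 2.5000)

circle eqns → linear via eq_j − eq_1; set q_j = A_j·A_j − L_j²
q_1 = 0.0000+36.0000−24.5000 = 11.5000
-6.0000·x + 0.0000·y = q_1−q_2 = -21.0000
0.0000·x + 6.0000·y = q_1−q_3 = 15.0000
0.0000·x + 12.0000·y = q_1−q_4 = 30.0000
solve first two rows → x=3.5000, y=2.5000
check cable 4: ‖A_4−P‖² = 18.5000 ≈ L_4² = 18.5000 ✓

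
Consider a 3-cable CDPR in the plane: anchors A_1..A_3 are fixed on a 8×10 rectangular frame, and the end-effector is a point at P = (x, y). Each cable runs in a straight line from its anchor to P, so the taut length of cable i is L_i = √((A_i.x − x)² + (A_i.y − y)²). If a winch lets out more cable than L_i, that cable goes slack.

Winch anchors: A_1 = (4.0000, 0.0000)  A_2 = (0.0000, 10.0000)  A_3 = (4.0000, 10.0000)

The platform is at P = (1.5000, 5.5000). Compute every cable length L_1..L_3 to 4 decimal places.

(6.0415, 4.7434, 5.1478)

cable 1: Δx=2.5000, Δy=-5.5000; L_1 = √(Δx²+Δy²) = 6.0415
cable 2: Δx=-1.5000, Δy=4.5000; L_2 = √(Δx²+Δy²) = 4.7434
cable 3: Δx=2.5000, Δy=4.5000; L_3 = √(Δx²+Δy²) = 5.1478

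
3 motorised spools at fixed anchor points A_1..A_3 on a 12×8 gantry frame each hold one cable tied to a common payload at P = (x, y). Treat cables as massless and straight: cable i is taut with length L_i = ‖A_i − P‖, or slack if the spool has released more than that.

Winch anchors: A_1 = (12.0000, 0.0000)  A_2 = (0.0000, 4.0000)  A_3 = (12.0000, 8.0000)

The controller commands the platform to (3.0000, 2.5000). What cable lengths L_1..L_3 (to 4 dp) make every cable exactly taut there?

cable 1: Δx=9.0000, Δy=-2.5000; L_1 = √(Δx²+Δy²) = 9.3408
cable 2: Δx=-3.0000, Δy=1.5000; L_2 = √(Δx²+Δy²) = 3.3541
cable 3: Δx=9.0000, Δy=5.5000; L_3 = √(Δx²+Δy²) = 10.5475

(9.3408, 3.3541, 10.5475)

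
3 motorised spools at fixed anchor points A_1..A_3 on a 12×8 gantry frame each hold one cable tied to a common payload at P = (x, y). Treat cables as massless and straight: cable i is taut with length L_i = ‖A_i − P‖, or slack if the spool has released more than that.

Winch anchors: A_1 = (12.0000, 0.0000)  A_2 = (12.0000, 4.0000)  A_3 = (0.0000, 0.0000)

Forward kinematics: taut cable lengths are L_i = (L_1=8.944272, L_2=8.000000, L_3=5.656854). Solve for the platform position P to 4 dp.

(4.0000, 4.0000)

circle eqns → linear via eq_j − eq_1; set q_j = A_j·A_j − L_j²
q_1 = 144.0000+0.0000−80.0000 = 64.0000
0.0000·x − 8.0000·y = q_1−q_2 = -32.0000
24.0000·x + 0.0000·y = q_1−q_3 = 96.0000
solve first two rows → x=4.0000, y=4.0000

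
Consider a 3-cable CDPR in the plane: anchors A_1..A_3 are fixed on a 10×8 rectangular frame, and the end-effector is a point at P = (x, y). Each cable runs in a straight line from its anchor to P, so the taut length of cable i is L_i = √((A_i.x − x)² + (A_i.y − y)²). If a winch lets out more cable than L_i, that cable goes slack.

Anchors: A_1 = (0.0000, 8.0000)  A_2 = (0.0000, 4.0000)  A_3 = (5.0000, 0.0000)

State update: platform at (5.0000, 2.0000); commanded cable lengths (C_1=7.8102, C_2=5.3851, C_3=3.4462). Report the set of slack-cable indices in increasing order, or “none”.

i=1: geometric 7.8102 vs commanded 7.8102 ⇒ taut
i=2: geometric 5.3852 vs commanded 5.3851 ⇒ taut
i=3: geometric 2.0000 vs commanded 3.4462 ⇒ slack

3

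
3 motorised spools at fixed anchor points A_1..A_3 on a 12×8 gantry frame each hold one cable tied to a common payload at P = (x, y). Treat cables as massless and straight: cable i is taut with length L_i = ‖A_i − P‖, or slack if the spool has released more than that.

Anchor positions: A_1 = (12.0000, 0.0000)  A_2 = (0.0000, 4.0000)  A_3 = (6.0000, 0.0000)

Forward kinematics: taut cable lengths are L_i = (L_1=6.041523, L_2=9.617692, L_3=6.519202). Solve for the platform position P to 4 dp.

(9.5000, 5.5000)

expand ‖A_i−P‖²=L_i² and subtract eq 1 (c_i ≔ ‖A_i‖²−L_i²)
c_1 = 144.0000+0.0000−36.5000 = 107.5000
eq1−eq2 → [24.0000  -8.0000]·P = 184.0000
eq1−eq3 → [12.0000  0.0000]·P = 114.0000
2×2 solve → P = (9.5000, 5.5000)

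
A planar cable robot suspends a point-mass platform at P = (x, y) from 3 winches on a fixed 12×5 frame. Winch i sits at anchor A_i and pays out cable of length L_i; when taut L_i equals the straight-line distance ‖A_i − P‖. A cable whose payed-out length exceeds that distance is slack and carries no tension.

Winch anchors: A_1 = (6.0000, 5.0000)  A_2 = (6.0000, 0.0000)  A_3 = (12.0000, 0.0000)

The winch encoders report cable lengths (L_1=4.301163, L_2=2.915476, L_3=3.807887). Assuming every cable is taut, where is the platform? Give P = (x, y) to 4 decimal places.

circle eqns → linear via eq_j − eq_1; set c_j = A_j·A_j − L_j²
c_1 = 36.0000+25.0000−18.5000 = 42.5000
0.0000·x + 10.0000·y = c_1−c_2 = 15.0000
-12.0000·x + 10.0000·y = c_1−c_3 = -87.0000
solve first two rows → x=8.5000, y=1.5000

(8.5000, 1.5000)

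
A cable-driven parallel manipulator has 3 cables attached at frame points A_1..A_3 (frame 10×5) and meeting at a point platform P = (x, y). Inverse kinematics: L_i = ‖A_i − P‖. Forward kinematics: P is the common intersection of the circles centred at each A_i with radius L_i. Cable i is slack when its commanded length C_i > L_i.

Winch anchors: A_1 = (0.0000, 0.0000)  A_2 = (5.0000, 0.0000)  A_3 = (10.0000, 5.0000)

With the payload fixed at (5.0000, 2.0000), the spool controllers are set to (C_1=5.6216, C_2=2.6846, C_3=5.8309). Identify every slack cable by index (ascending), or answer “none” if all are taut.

cable 1: √((-5.0000)²+(-2.0000)²)=5.3852, C_1=5.6216: slack
cable 2: √((0.0000)²+(-2.0000)²)=2.0000, C_2=2.6846: slack
cable 3: √((5.0000)²+(3.0000)²)=5.8310, C_3=5.8309: taut

1, 2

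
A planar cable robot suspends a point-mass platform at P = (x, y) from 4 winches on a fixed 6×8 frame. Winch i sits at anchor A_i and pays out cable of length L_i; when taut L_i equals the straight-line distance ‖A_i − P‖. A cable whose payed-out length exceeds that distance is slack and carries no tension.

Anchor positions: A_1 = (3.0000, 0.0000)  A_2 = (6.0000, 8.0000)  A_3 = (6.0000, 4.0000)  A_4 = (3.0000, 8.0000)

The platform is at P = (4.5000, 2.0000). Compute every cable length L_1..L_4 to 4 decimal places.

L_1: Δ = A_1−P = (-1.5000, -2.0000) → ‖Δ‖ = √6.2500 = 2.5000
L_2: Δ = A_2−P = (1.5000, 6.0000) → ‖Δ‖ = √38.2500 = 6.1847
L_3: Δ = A_3−P = (1.5000, 2.0000) → ‖Δ‖ = √6.2500 = 2.5000
L_4: Δ = A_4−P = (-1.5000, 6.0000) → ‖Δ‖ = √38.2500 = 6.1847

(2.5000, 6.1847, 2.5000, 6.1847)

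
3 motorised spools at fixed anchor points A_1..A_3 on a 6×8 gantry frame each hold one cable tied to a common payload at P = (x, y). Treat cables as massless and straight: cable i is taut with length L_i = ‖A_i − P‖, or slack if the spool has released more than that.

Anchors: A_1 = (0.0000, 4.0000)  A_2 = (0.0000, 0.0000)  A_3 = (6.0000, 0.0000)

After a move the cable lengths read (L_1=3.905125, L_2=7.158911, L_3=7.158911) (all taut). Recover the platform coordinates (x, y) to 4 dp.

expand ‖A_i−P‖²=L_i² and subtract eq 1 (c_i ≔ ‖A_i‖²−L_i²)
c_1 = 0.0000+16.0000−15.2500 = 0.7500
eq1−eq2 → [0.0000  8.0000]·P = 52.0000
eq1−eq3 → [-12.0000  8.0000]·P = 16.0000
2×2 solve → P = (3.0000, 6.5000)

(3.0000, 6.5000)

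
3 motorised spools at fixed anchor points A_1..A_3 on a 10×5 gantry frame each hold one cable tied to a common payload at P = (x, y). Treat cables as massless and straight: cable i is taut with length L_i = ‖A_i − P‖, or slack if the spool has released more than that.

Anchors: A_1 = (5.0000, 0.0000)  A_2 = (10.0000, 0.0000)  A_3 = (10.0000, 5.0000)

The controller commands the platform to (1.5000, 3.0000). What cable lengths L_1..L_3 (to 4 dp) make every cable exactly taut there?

(4.6098, 9.0139, 8.7321)

cable 1: Δx=3.5000, Δy=-3.0000; L_1 = √(Δx²+Δy²) = 4.6098
cable 2: Δx=8.5000, Δy=-3.0000; L_2 = √(Δx²+Δy²) = 9.0139
cable 3: Δx=8.5000, Δy=2.0000; L_3 = √(Δx²+Δy²) = 8.7321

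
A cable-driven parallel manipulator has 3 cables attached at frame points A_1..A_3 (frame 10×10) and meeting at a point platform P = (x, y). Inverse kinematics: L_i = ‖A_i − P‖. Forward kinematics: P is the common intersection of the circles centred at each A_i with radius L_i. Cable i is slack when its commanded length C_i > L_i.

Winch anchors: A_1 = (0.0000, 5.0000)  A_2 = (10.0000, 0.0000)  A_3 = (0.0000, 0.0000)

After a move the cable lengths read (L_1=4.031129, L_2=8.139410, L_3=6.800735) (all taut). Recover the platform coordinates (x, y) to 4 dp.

(4.0000, 5.5000)

expand ‖A_i−P‖²=L_i² and subtract eq 1 (q_i ≔ ‖A_i‖²−L_i²)
q_1 = 0.0000+25.0000−16.2500 = 8.7500
eq1−eq2 → [-20.0000  10.0000]·P = -25.0000
eq1−eq3 → [0.0000  10.0000]·P = 55.0000
2×2 solve → P = (4.0000, 5.5000)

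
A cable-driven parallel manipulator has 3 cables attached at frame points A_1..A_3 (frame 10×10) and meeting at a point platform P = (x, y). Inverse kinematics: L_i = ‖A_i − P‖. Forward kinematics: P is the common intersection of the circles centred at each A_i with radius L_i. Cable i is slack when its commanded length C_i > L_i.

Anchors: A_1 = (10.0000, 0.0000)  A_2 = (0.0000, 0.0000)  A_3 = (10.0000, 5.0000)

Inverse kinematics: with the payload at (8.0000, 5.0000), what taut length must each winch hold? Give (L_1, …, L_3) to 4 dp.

(5.3852, 9.4340, 2.0000)

cable 1: Δx=2.0000, Δy=-5.0000; L_1 = √(Δx²+Δy²) = 5.3852
cable 2: Δx=-8.0000, Δy=-5.0000; L_2 = √(Δx²+Δy²) = 9.4340
cable 3: Δx=2.0000, Δy=0.0000; L_3 = √(Δx²+Δy²) = 2.0000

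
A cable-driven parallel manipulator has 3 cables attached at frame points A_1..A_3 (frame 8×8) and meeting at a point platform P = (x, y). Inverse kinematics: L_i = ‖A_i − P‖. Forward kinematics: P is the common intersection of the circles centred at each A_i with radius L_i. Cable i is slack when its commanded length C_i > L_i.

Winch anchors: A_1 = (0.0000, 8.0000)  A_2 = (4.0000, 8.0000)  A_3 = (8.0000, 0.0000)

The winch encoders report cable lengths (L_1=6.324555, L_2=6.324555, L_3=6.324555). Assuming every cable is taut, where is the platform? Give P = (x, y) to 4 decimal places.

expand ‖A_i−P‖²=L_i² and subtract eq 1 (c_i ≔ ‖A_i‖²−L_i²)
c_1 = 0.0000+64.0000−40.0000 = 24.0000
eq1−eq2 → [-8.0000  0.0000]·P = -16.0000
eq1−eq3 → [-16.0000  16.0000]·P = 0.0000
2×2 solve → P = (2.0000, 2.0000)

(2.0000, 2.0000)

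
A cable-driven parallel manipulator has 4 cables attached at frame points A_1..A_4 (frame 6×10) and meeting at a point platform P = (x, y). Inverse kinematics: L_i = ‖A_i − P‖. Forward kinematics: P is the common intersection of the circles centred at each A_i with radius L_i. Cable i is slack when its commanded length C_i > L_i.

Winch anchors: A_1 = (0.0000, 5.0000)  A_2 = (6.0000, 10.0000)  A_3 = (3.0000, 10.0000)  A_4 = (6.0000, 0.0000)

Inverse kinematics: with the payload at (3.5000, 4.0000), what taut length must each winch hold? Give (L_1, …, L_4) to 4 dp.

(3.6401, 6.5000, 6.0208, 4.7170)

L_1: Δ = A_1−P = (-3.5000, 1.0000) → ‖Δ‖ = √13.2500 = 3.6401
L_2: Δ = A_2−P = (2.5000, 6.0000) → ‖Δ‖ = √42.2500 = 6.5000
L_3: Δ = A_3−P = (-0.5000, 6.0000) → ‖Δ‖ = √36.2500 = 6.0208
L_4: Δ = A_4−P = (2.5000, -4.0000) → ‖Δ‖ = √22.2500 = 4.7170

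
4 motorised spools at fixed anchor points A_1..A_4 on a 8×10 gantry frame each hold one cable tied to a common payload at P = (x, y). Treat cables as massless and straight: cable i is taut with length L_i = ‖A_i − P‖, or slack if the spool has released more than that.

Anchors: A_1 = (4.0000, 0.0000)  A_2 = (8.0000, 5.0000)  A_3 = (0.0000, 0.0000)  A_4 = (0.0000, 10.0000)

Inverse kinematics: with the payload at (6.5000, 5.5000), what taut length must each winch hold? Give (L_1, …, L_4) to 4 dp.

L_1: Δ = A_1−P = (-2.5000, -5.5000) → ‖Δ‖ = √36.5000 = 6.0415
L_2: Δ = A_2−P = (1.5000, -0.5000) → ‖Δ‖ = √2.5000 = 1.5811
L_3: Δ = A_3−P = (-6.5000, -5.5000) → ‖Δ‖ = √72.5000 = 8.5147
L_4: Δ = A_4−P = (-6.5000, 4.5000) → ‖Δ‖ = √62.5000 = 7.9057

(6.0415, 1.5811, 8.5147, 7.9057)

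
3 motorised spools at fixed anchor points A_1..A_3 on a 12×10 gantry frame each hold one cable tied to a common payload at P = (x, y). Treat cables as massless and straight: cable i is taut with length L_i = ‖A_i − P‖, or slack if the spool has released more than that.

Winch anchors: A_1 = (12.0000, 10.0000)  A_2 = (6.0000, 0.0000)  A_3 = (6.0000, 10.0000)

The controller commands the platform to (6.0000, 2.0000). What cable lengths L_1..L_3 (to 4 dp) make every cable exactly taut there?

(10.0000, 2.0000, 8.0000)

cable 1: Δx=6.0000, Δy=8.0000; L_1 = √(Δx²+Δy²) = 10.0000
cable 2: Δx=0.0000, Δy=-2.0000; L_2 = √(Δx²+Δy²) = 2.0000
cable 3: Δx=0.0000, Δy=8.0000; L_3 = √(Δx²+Δy²) = 8.0000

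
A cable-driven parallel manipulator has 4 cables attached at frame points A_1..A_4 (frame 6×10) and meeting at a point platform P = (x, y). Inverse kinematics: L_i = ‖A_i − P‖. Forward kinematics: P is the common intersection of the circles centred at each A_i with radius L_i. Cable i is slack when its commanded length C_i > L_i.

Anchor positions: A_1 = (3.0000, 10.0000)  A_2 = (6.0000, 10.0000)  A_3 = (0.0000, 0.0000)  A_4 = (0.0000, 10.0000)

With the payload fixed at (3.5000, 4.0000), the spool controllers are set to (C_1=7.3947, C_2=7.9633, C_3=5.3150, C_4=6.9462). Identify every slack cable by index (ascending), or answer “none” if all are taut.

1, 2

cable 1: √((-0.5000)²+(6.0000)²)=6.0208, C_1=7.3947: slack
cable 2: √((2.5000)²+(6.0000)²)=6.5000, C_2=7.9633: slack
cable 3: √((-3.5000)²+(-4.0000)²)=5.3151, C_3=5.3150: taut
cable 4: √((-3.5000)²+(6.0000)²)=6.9462, C_4=6.9462: taut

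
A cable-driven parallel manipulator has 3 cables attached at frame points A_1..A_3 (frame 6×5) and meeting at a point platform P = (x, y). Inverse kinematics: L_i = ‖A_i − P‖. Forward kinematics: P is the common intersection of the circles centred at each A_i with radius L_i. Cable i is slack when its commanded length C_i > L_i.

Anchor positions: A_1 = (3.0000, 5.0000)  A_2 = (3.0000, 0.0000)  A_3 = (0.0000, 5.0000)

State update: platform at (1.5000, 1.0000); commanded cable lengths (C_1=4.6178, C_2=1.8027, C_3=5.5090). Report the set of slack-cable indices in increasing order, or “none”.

cable 1: L_1 = ‖A_1−P‖ = 4.2720;  C_1 = 4.6178 → slack
cable 2: L_2 = ‖A_2−P‖ = 1.8028;  C_2 = 1.8027 → taut
cable 3: L_3 = ‖A_3−P‖ = 4.2720;  C_3 = 5.5090 → slack

1, 3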